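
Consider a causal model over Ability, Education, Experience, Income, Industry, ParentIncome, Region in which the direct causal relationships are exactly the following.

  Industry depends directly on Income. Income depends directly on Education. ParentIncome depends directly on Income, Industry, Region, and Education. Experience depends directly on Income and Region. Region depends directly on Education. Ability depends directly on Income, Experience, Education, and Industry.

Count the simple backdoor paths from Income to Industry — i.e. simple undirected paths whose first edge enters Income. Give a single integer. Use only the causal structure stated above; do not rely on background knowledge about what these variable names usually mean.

A backdoor path from Income to Industry is any simple undirected path whose first edge points into Income (i.e. leaves Income via a parent).
Parents of Income: {Education}.
Enumerating:
  P1: Income <- Education -> Region -> ParentIncome <- Industry
  P2: Income <- Education -> Region -> Experience -> Ability <- Industry
  P3: Income <- Education -> ParentIncome <- Region -> Experience -> Ability <- Industry
  P4: Income <- Education -> ParentIncome <- Industry
  P5: Income <- Education -> Ability <- Industry
  P6: Income <- Education -> Ability <- Experience <- Region -> ParentIncome <- Industry
That exhausts the simple backdoor paths. Count: 6.

6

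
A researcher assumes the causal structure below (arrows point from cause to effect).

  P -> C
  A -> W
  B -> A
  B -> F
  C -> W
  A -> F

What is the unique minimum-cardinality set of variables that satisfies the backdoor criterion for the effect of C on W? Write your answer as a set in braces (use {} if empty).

Variables eligible for adjustment (non-descendants of C, excluding C and W): {A, B, F, P}.
Backdoor paths from C to W:
  (none)
With no backdoor paths the empty set already satisfies the criterion, and it is trivially minimal.

{}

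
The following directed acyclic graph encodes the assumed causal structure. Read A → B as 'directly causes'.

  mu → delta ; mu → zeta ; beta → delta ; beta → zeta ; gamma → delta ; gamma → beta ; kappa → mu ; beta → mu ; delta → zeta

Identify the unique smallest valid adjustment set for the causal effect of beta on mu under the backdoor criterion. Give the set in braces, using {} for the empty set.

{}

Variables eligible for adjustment (non-descendants of beta, excluding beta and mu): {gamma, kappa}.
Backdoor paths from beta to mu:
  P1: beta <- gamma -> delta <- mu
  P2: beta <- gamma -> delta -> zeta <- mu
Each backdoor path contains an unconditioned collider, so every path is already blocked with the empty conditioning set:
  P1: blocked at collider delta (neither it nor any descendant is in the conditioning set).
  P2: blocked at collider zeta (neither it nor any descendant is in the conditioning set).
The empty set is therefore the unique smallest valid set.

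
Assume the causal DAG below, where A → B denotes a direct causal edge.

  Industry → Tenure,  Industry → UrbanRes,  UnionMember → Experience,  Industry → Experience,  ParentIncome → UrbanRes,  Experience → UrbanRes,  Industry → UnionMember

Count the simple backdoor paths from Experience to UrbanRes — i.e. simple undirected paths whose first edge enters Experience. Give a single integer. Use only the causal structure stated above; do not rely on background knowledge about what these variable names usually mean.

A backdoor path from Experience to UrbanRes is any simple undirected path whose first edge points into Experience (i.e. leaves Experience via a parent).
Parents of Experience: {Industry, UnionMember}.
Enumerating:
  P1: Experience <- Industry -> UrbanRes
  P2: Experience <- UnionMember <- Industry -> UrbanRes
That exhausts the simple backdoor paths. Count: 2.

2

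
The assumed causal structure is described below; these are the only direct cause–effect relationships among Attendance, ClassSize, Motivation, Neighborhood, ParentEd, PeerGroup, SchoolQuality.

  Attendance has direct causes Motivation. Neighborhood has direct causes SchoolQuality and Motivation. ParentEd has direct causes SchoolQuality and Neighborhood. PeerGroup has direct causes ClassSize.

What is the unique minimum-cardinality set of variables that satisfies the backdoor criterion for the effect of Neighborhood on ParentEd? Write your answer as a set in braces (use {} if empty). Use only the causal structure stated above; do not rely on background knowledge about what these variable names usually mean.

{SchoolQuality}

Variables eligible for adjustment (non-descendants of Neighborhood, excluding Neighborhood and ParentEd): {Attendance, ClassSize, Motivation, PeerGroup, SchoolQuality}.
Backdoor paths from Neighborhood to ParentEd:
  P1: Neighborhood <- SchoolQuality -> ParentEd
The empty set is not sufficient: P1 (Neighborhood <- SchoolQuality -> ParentEd) has no collider blocking it and no conditioned non-collider, so it is open.
Try {SchoolQuality}:
  P1: blocked at fork node SchoolQuality ∈ conditioning set.
{SchoolQuality} contains no descendant of Neighborhood and blocks every backdoor path.
No other singleton works — e.g. {Motivation} leaves P1 open — so {SchoolQuality} is the unique smallest valid adjustment set.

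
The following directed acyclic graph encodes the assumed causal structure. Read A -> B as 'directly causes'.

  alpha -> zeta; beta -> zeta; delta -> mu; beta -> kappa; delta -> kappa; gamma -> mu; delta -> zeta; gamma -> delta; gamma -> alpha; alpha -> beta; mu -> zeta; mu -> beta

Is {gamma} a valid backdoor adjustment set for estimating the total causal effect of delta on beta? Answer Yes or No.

Yes

Backdoor paths from delta to beta (paths whose first edge points into delta):
  P1: delta <- gamma -> alpha -> beta
  P2: delta <- gamma -> alpha -> zeta <- mu -> beta
  P3: delta <- gamma -> alpha -> zeta <- beta
  P4: delta <- gamma -> mu -> beta
  P5: delta <- gamma -> mu -> zeta <- alpha -> beta
  P6: delta <- gamma -> mu -> zeta <- beta
Condition 1 (no descendant of delta in the set): holds — descendants of delta are {beta, kappa, mu, zeta}; none are in {gamma}.
Condition 2 (every backdoor path blocked by {gamma}):
  P1: blocked at fork node gamma ∈ conditioning set.
  P2: blocked at fork node gamma ∈ conditioning set.
  P3: blocked at fork node gamma ∈ conditioning set.
  P4: blocked at fork node gamma ∈ conditioning set.
  P5: blocked at fork node gamma ∈ conditioning set.
  P6: blocked at fork node gamma ∈ conditioning set.
{gamma} satisfies the backdoor criterion.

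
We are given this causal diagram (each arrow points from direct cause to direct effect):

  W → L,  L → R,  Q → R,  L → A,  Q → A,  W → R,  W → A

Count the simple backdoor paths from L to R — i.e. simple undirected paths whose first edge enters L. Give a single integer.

A backdoor path from L to R is any simple undirected path whose first edge points into L (i.e. leaves L via a parent).
Parents of L: {W}.
Enumerating:
  P1: L <- W -> R
  P2: L <- W -> A <- Q -> R
That exhausts the simple backdoor paths. Count: 2.

2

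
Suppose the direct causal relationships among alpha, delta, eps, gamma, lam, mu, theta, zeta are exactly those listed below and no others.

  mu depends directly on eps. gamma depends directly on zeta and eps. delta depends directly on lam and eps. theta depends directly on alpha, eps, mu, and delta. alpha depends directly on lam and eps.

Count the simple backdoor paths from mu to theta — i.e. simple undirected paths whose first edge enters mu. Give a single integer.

5

A backdoor path from mu to theta is any simple undirected path whose first edge points into mu (i.e. leaves mu via a parent).
Parents of mu: {eps}.
Enumerating:
  P1: mu <- eps -> delta <- lam -> alpha -> theta
  P2: mu <- eps -> delta -> theta
  P3: mu <- eps -> alpha <- lam -> delta -> theta
  P4: mu <- eps -> alpha -> theta
  P5: mu <- eps -> theta
That exhausts the simple backdoor paths. Count: 5.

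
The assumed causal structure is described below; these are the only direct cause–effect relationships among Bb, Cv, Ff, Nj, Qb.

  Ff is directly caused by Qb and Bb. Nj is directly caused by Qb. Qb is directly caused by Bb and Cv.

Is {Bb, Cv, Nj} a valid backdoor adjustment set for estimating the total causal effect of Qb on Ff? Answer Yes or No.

Backdoor paths from Qb to Ff (paths whose first edge points into Qb):
  P1: Qb <- Bb -> Ff
Condition 1 (no descendant of Qb in the set): FAILS — Nj is a descendant of Qb.
Condition 2 (every backdoor path blocked by {Bb, Cv, Nj}):
  P1: blocked at fork node Bb ∈ conditioning set.
{Bb, Cv, Nj} does not satisfy the backdoor criterion.

No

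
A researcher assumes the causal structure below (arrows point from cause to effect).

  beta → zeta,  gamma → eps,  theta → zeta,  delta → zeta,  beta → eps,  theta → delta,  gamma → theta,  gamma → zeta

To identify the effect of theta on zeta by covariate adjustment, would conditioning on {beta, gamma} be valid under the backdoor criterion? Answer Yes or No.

Yes

Backdoor paths from theta to zeta (paths whose first edge points into theta):
  P1: theta <- gamma -> eps <- beta -> zeta
  P2: theta <- gamma -> zeta
Condition 1 (no descendant of theta in the set): holds — descendants of theta are {delta, zeta}; none are in {beta, gamma}.
Condition 2 (every backdoor path blocked by {beta, gamma}):
  P1: blocked at fork node gamma ∈ conditioning set.
  P2: blocked at fork node gamma ∈ conditioning set.
{beta, gamma} satisfies the backdoor criterion.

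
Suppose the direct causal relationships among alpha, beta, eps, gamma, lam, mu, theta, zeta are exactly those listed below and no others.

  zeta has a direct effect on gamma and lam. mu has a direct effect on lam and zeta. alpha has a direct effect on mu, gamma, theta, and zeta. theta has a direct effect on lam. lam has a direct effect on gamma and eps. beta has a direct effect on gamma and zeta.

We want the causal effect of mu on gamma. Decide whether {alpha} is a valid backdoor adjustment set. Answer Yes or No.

Yes

Backdoor paths from mu to gamma (paths whose first edge points into mu):
  P1: mu <- alpha -> theta -> lam <- zeta <- beta -> gamma
  P2: mu <- alpha -> theta -> lam <- zeta -> gamma
  P3: mu <- alpha -> theta -> lam -> gamma
  P4: mu <- alpha -> zeta <- beta -> gamma
  P5: mu <- alpha -> zeta -> lam -> gamma
  P6: mu <- alpha -> zeta -> gamma
  P7: mu <- alpha -> gamma
Condition 1 (no descendant of mu in the set): holds — descendants of mu are {eps, gamma, lam, zeta}; none are in {alpha}.
Condition 2 (every backdoor path blocked by {alpha}):
  P1: blocked at fork node alpha ∈ conditioning set.
  P2: blocked at fork node alpha ∈ conditioning set.
  P3: blocked at fork node alpha ∈ conditioning set.
  P4: blocked at fork node alpha ∈ conditioning set.
  P5: blocked at fork node alpha ∈ conditioning set.
  P6: blocked at fork node alpha ∈ conditioning set.
  P7: blocked at fork node alpha ∈ conditioning set.
{alpha} satisfies the backdoor criterion.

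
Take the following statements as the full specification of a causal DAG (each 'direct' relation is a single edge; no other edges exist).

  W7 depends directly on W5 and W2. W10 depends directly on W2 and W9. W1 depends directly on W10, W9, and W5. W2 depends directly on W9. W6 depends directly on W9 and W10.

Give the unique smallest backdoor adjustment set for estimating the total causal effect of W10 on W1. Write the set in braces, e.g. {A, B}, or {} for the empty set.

{W9}

Variables eligible for adjustment (non-descendants of W10, excluding W10 and W1): {W2, W5, W7, W9}.
Backdoor paths from W10 to W1:
  P1: W10 <- W9 -> W2 -> W7 <- W5 -> W1
  P2: W10 <- W9 -> W1
  P3: W10 <- W2 <- W9 -> W1
  P4: W10 <- W2 -> W7 <- W5 -> W1
The empty set is not sufficient: P2 (W10 <- W9 -> W1) has no collider blocking it and no conditioned non-collider, so it is open.
Try {W9}:
  P1: blocked at fork node W9 ∈ conditioning set.
  P2: blocked at fork node W9 ∈ conditioning set.
  P3: blocked at fork node W9 ∈ conditioning set.
  P4: blocked at collider W7 (neither it nor any descendant is in the conditioning set).
{W9} contains no descendant of W10 and blocks every backdoor path.
No other singleton works — e.g. {W5} leaves P2 open — so {W9} is the unique smallest valid adjustment set.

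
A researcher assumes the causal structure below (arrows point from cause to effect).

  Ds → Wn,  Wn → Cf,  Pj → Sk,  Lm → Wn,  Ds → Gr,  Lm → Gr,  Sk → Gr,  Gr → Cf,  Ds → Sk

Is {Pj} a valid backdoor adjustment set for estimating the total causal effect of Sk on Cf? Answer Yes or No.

No

Backdoor paths from Sk to Cf (paths whose first edge points into Sk):
  P1: Sk <- Ds -> Wn <- Lm -> Gr -> Cf
  P2: Sk <- Ds -> Wn -> Cf
  P3: Sk <- Ds -> Gr <- Lm -> Wn -> Cf
  P4: Sk <- Ds -> Gr -> Cf
Condition 1 (no descendant of Sk in the set): holds — descendants of Sk are {Cf, Gr}; none are in {Pj}.
Condition 2 (every backdoor path blocked by {Pj}):
  P1: blocked at collider Wn (neither it nor any descendant is in the conditioning set).
  P2: open — no interior node is in the conditioning set.
  P3: blocked at collider Gr (neither it nor any descendant is in the conditioning set).
  P4: open — no interior node is in the conditioning set.
{Pj} does not satisfy the backdoor criterion.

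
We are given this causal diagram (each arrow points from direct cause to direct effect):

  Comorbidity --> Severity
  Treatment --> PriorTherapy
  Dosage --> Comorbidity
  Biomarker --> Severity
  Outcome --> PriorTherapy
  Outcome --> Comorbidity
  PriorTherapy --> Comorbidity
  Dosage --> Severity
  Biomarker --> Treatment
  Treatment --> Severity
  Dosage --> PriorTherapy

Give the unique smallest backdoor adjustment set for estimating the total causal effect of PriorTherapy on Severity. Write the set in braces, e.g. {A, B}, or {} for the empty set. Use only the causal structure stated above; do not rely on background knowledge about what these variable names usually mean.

{Dosage, Outcome, Treatment}

Variables eligible for adjustment (non-descendants of PriorTherapy, excluding PriorTherapy and Severity): {Biomarker, Dosage, Outcome, Treatment}.
Backdoor paths from PriorTherapy to Severity:
  P1: PriorTherapy <- Outcome -> Comorbidity <- Dosage -> Severity
  P2: PriorTherapy <- Outcome -> Comorbidity -> Severity
  P3: PriorTherapy <- Treatment <- Biomarker -> Severity
  P4: PriorTherapy <- Treatment -> Severity
  P5: PriorTherapy <- Dosage -> Comorbidity -> Severity
  P6: PriorTherapy <- Dosage -> Severity
The empty set is not sufficient: P2 (PriorTherapy <- Outcome -> Comorbidity -> Severity) has no collider blocking it and no conditioned non-collider, so it is open.
Try {Dosage, Outcome, Treatment}:
  P1: blocked at fork node Outcome ∈ conditioning set.
  P2: blocked at fork node Outcome ∈ conditioning set.
  P3: blocked at chain node Treatment ∈ conditioning set.
  P4: blocked at fork node Treatment ∈ conditioning set.
  P5: blocked at fork node Dosage ∈ conditioning set.
  P6: blocked at fork node Dosage ∈ conditioning set.
{Dosage, Outcome, Treatment} contains no descendant of PriorTherapy and blocks every backdoor path.
Every element of {Dosage, Outcome, Treatment} is needed (dropping Dosage leaves P5 open; dropping Outcome leaves P2 open; dropping Treatment leaves P3 open), so no proper subset is valid.
Among all size-3 subsets of the eligible variables, only {Dosage, Outcome, Treatment} blocks every backdoor path, so it is the unique smallest valid adjustment set.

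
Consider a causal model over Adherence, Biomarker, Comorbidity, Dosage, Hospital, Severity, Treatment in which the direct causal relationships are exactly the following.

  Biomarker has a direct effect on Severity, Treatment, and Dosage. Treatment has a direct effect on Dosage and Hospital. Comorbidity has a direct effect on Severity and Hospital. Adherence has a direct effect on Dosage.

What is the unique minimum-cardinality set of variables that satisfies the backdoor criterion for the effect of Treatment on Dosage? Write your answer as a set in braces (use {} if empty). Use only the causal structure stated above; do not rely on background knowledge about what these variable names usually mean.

{Biomarker}

Variables eligible for adjustment (non-descendants of Treatment, excluding Treatment and Dosage): {Adherence, Biomarker, Comorbidity, Severity}.
Backdoor paths from Treatment to Dosage:
  P1: Treatment <- Biomarker -> Dosage
The empty set is not sufficient: P1 (Treatment <- Biomarker -> Dosage) has no collider blocking it and no conditioned non-collider, so it is open.
Try {Biomarker}:
  P1: blocked at fork node Biomarker ∈ conditioning set.
{Biomarker} contains no descendant of Treatment and blocks every backdoor path.
No other singleton works — e.g. {Adherence} leaves P1 open — so {Biomarker} is the unique smallest valid adjustment set.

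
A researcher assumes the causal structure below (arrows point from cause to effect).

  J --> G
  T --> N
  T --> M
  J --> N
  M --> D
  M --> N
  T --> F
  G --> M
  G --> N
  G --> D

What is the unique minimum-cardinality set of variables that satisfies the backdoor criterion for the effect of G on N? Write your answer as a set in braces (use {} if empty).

Variables eligible for adjustment (non-descendants of G, excluding G and N): {F, J, T}.
Backdoor paths from G to N:
  P1: G <- J -> N
The empty set is not sufficient: P1 (G <- J -> N) has no collider blocking it and no conditioned non-collider, so it is open.
Try {J}:
  P1: blocked at fork node J ∈ conditioning set.
{J} contains no descendant of G and blocks every backdoor path.
No other singleton works — e.g. {T} leaves P1 open — so {J} is the unique smallest valid adjustment set.

{J}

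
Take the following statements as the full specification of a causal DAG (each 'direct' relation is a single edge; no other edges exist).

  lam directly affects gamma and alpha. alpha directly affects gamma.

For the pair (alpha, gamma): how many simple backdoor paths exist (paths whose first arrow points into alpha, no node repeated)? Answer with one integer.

1

A backdoor path from alpha to gamma is any simple undirected path whose first edge points into alpha (i.e. leaves alpha via a parent).
Parents of alpha: {lam}.
Enumerating:
  P1: alpha <- lam -> gamma
That exhausts the simple backdoor paths. Count: 1.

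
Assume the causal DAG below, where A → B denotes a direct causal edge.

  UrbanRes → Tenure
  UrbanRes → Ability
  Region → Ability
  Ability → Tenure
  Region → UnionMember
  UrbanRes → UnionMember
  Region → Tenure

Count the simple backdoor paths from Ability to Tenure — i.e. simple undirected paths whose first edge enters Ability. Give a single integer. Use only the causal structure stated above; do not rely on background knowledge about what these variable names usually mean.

4

A backdoor path from Ability to Tenure is any simple undirected path whose first edge points into Ability (i.e. leaves Ability via a parent).
Parents of Ability: {Region, UrbanRes}.
Enumerating:
  P1: Ability <- UrbanRes -> UnionMember <- Region -> Tenure
  P2: Ability <- UrbanRes -> Tenure
  P3: Ability <- Region -> UnionMember <- UrbanRes -> Tenure
  P4: Ability <- Region -> Tenure
That exhausts the simple backdoor paths. Count: 4.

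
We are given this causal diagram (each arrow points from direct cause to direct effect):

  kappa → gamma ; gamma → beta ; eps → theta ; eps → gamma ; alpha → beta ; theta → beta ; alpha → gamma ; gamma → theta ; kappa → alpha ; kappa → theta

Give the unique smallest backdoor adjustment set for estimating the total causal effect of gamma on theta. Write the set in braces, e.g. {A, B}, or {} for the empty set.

{eps, kappa}

Variables eligible for adjustment (non-descendants of gamma, excluding gamma and theta): {alpha, eps, kappa}.
Backdoor paths from gamma to theta:
  P1: gamma <- eps -> theta
  P2: gamma <- kappa -> alpha -> beta <- theta
  P3: gamma <- kappa -> theta
  P4: gamma <- alpha <- kappa -> theta
  P5: gamma <- alpha -> beta <- theta
The empty set is not sufficient: P1 (gamma <- eps -> theta) has no collider blocking it and no conditioned non-collider, so it is open.
Try {eps, kappa}:
  P1: blocked at fork node eps ∈ conditioning set.
  P2: blocked at fork node kappa ∈ conditioning set.
  P3: blocked at fork node kappa ∈ conditioning set.
  P4: blocked at fork node kappa ∈ conditioning set.
  P5: blocked at collider beta (neither it nor any descendant is in the conditioning set).
{eps, kappa} contains no descendant of gamma and blocks every backdoor path.
Every element of {eps, kappa} is needed (dropping eps leaves P1 open; dropping kappa leaves P3 open), so no proper subset is valid.
Among all size-2 subsets of the eligible variables, only {eps, kappa} blocks every backdoor path, so it is the unique smallest valid adjustment set.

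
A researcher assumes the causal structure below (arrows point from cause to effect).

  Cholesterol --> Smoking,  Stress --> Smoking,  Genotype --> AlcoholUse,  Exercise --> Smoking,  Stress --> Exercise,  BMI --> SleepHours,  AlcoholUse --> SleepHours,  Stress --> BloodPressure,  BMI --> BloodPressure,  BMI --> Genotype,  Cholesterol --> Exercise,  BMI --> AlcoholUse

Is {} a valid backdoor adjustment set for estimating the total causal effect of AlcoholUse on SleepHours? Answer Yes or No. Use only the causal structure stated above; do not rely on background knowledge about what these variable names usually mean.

No

Backdoor paths from AlcoholUse to SleepHours (paths whose first edge points into AlcoholUse):
  P1: AlcoholUse <- BMI -> SleepHours
  P2: AlcoholUse <- Genotype <- BMI -> SleepHours
Condition 1 (no descendant of AlcoholUse in the set): holds — descendants of AlcoholUse are {SleepHours}; none are in {}.
Condition 2 (every backdoor path blocked by {}):
  P1: open — no interior node is in the conditioning set.
  P2: open — no interior node is in the conditioning set.
{} does not satisfy the backdoor criterion.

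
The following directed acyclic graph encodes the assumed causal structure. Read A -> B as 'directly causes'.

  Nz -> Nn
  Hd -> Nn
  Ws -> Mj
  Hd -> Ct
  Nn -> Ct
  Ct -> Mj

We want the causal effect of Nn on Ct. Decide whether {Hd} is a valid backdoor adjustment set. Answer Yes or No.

Backdoor paths from Nn to Ct (paths whose first edge points into Nn):
  P1: Nn <- Hd -> Ct
Condition 1 (no descendant of Nn in the set): holds — descendants of Nn are {Ct, Mj}; none are in {Hd}.
Condition 2 (every backdoor path blocked by {Hd}):
  P1: blocked at fork node Hd ∈ conditioning set.
{Hd} satisfies the backdoor criterion.

Yes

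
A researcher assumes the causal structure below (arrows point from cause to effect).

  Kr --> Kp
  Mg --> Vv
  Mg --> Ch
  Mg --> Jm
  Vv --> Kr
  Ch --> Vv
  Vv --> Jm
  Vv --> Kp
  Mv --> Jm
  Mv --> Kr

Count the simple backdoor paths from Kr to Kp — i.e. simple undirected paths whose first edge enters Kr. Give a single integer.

4

A backdoor path from Kr to Kp is any simple undirected path whose first edge points into Kr (i.e. leaves Kr via a parent).
Parents of Kr: {Mv, Vv}.
Enumerating:
  P1: Kr <- Mv -> Jm <- Mg -> Ch -> Vv -> Kp
  P2: Kr <- Mv -> Jm <- Mg -> Vv -> Kp
  P3: Kr <- Mv -> Jm <- Vv -> Kp
  P4: Kr <- Vv -> Kp
That exhausts the simple backdoor paths. Count: 4.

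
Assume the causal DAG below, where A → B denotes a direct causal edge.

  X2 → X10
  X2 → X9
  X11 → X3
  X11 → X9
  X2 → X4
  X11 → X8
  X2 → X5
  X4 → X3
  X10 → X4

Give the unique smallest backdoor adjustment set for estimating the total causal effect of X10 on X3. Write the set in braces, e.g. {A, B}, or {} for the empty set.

Variables eligible for adjustment (non-descendants of X10, excluding X10 and X3): {X11, X2, X5, X8, X9}.
Backdoor paths from X10 to X3:
  P1: X10 <- X2 -> X4 -> X3
  P2: X10 <- X2 -> X9 <- X11 -> X3
The empty set is not sufficient: P1 (X10 <- X2 -> X4 -> X3) has no collider blocking it and no conditioned non-collider, so it is open.
Try {X2}:
  P1: blocked at fork node X2 ∈ conditioning set.
  P2: blocked at fork node X2 ∈ conditioning set.
{X2} contains no descendant of X10 and blocks every backdoor path.
No other singleton works — e.g. {X11} leaves P1 open — so {X2} is the unique smallest valid adjustment set.

{X2}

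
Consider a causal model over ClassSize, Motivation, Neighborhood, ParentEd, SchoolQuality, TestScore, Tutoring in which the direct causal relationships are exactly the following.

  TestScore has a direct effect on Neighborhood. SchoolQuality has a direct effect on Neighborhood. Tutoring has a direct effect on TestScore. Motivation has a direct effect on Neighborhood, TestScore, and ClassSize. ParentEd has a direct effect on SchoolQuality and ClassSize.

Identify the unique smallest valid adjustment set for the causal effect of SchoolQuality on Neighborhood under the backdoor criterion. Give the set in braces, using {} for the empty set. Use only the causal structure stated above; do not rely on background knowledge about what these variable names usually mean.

{}

Variables eligible for adjustment (non-descendants of SchoolQuality, excluding SchoolQuality and Neighborhood): {ClassSize, Motivation, ParentEd, TestScore, Tutoring}.
Backdoor paths from SchoolQuality to Neighborhood:
  P1: SchoolQuality <- ParentEd -> ClassSize <- Motivation -> TestScore -> Neighborhood
  P2: SchoolQuality <- ParentEd -> ClassSize <- Motivation -> Neighborhood
Each backdoor path contains an unconditioned collider, so every path is already blocked with the empty conditioning set:
  P1: blocked at collider ClassSize (neither it nor any descendant is in the conditioning set).
  P2: blocked at collider ClassSize (neither it nor any descendant is in the conditioning set).
The empty set is therefore the unique smallest valid set.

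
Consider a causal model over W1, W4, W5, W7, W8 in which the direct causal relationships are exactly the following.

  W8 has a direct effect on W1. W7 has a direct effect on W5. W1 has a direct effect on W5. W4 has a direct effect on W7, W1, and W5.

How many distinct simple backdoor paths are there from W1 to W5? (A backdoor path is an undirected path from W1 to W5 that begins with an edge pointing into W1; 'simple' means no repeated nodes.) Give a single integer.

2

A backdoor path from W1 to W5 is any simple undirected path whose first edge points into W1 (i.e. leaves W1 via a parent).
Parents of W1: {W4, W8}.
Enumerating:
  P1: W1 <- W4 -> W7 -> W5
  P2: W1 <- W4 -> W5
That exhausts the simple backdoor paths. Count: 2.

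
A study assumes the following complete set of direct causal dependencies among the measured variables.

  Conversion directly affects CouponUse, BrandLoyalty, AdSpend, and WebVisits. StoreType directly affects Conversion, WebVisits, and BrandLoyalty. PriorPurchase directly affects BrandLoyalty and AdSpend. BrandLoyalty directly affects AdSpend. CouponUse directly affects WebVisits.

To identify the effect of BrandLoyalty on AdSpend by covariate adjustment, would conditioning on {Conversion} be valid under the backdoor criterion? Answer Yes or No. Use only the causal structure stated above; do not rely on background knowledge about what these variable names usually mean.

Backdoor paths from BrandLoyalty to AdSpend (paths whose first edge points into BrandLoyalty):
  P1: BrandLoyalty <- StoreType -> Conversion -> AdSpend
  P2: BrandLoyalty <- StoreType -> WebVisits <- Conversion -> AdSpend
  P3: BrandLoyalty <- StoreType -> WebVisits <- CouponUse <- Conversion -> AdSpend
  P4: BrandLoyalty <- Conversion -> AdSpend
  P5: BrandLoyalty <- PriorPurchase -> AdSpend
Condition 1 (no descendant of BrandLoyalty in the set): holds — descendants of BrandLoyalty are {AdSpend}; none are in {Conversion}.
Condition 2 (every backdoor path blocked by {Conversion}):
  P1: blocked at chain node Conversion ∈ conditioning set.
  P2: blocked at collider WebVisits (neither it nor any descendant is in the conditioning set).
  P3: blocked at collider WebVisits (neither it nor any descendant is in the conditioning set).
  P4: blocked at fork node Conversion ∈ conditioning set.
  P5: open — no interior node is in the conditioning set.
{Conversion} does not satisfy the backdoor criterion.

No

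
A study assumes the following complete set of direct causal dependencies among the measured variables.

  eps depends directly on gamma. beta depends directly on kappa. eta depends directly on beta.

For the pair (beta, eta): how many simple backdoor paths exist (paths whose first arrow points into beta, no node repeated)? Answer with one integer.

0

A backdoor path from beta to eta is any simple undirected path whose first edge points into beta (i.e. leaves beta via a parent).
Parents of beta: {kappa}.
No simple path from any parent of beta reaches eta without revisiting beta, so there are no backdoor paths.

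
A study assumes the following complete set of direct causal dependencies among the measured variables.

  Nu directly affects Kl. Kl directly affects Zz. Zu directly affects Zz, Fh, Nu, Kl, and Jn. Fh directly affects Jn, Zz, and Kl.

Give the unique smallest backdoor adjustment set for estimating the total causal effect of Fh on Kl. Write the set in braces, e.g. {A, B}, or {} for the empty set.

Variables eligible for adjustment (non-descendants of Fh, excluding Fh and Kl): {Nu, Zu}.
Backdoor paths from Fh to Kl:
  P1: Fh <- Zu -> Nu -> Kl
  P2: Fh <- Zu -> Kl
  P3: Fh <- Zu -> Zz <- Kl
The empty set is not sufficient: P1 (Fh <- Zu -> Nu -> Kl) has no collider blocking it and no conditioned non-collider, so it is open.
Try {Zu}:
  P1: blocked at fork node Zu ∈ conditioning set.
  P2: blocked at fork node Zu ∈ conditioning set.
  P3: blocked at fork node Zu ∈ conditioning set.
{Zu} contains no descendant of Fh and blocks every backdoor path.
No other singleton works — e.g. {Nu} leaves P2 open — so {Zu} is the unique smallest valid adjustment set.

{Zu}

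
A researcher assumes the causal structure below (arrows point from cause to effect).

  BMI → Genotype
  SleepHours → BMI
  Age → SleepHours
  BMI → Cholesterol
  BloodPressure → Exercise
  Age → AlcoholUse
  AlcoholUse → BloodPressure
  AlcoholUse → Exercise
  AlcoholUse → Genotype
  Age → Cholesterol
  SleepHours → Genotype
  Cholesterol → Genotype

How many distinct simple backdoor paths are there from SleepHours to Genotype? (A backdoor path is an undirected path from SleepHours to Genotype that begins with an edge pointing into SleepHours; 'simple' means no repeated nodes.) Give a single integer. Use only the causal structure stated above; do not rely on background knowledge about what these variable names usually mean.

3

A backdoor path from SleepHours to Genotype is any simple undirected path whose first edge points into SleepHours (i.e. leaves SleepHours via a parent).
Parents of SleepHours: {Age}.
Enumerating:
  P1: SleepHours <- Age -> AlcoholUse -> Genotype
  P2: SleepHours <- Age -> Cholesterol <- BMI -> Genotype
  P3: SleepHours <- Age -> Cholesterol -> Genotype
That exhausts the simple backdoor paths. Count: 3.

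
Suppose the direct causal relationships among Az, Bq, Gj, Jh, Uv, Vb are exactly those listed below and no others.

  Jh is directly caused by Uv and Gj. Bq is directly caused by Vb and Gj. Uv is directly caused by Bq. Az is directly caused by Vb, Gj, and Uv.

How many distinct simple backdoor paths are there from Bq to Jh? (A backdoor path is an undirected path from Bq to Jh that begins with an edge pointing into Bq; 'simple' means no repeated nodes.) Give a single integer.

4

A backdoor path from Bq to Jh is any simple undirected path whose first edge points into Bq (i.e. leaves Bq via a parent).
Parents of Bq: {Gj, Vb}.
Enumerating:
  P1: Bq <- Vb -> Az <- Gj -> Jh
  P2: Bq <- Vb -> Az <- Uv -> Jh
  P3: Bq <- Gj -> Jh
  P4: Bq <- Gj -> Az <- Uv -> Jh
That exhausts the simple backdoor paths. Count: 4.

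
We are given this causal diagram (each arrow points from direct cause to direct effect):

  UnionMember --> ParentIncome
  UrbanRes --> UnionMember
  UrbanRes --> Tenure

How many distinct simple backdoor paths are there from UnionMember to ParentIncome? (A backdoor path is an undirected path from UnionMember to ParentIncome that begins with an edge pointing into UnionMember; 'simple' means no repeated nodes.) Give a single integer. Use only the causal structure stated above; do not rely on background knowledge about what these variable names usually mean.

0

A backdoor path from UnionMember to ParentIncome is any simple undirected path whose first edge points into UnionMember (i.e. leaves UnionMember via a parent).
Parents of UnionMember: {UrbanRes}.
No simple path from any parent of UnionMember reaches ParentIncome without revisiting UnionMember, so there are no backdoor paths.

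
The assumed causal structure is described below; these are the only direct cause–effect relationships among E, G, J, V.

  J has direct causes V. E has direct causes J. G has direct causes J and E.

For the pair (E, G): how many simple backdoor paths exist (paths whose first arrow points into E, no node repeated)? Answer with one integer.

A backdoor path from E to G is any simple undirected path whose first edge points into E (i.e. leaves E via a parent).
Parents of E: {J}.
Enumerating:
  P1: E <- J -> G
That exhausts the simple backdoor paths. Count: 1.

1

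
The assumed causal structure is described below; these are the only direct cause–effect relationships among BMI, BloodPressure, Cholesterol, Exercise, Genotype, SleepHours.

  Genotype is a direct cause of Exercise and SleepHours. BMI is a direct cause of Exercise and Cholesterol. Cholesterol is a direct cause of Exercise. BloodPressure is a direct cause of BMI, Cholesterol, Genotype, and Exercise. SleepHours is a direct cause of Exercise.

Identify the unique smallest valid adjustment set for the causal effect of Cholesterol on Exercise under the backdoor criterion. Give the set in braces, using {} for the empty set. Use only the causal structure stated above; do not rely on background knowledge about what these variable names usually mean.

Variables eligible for adjustment (non-descendants of Cholesterol, excluding Cholesterol and Exercise): {BMI, BloodPressure, Genotype, SleepHours}.
Backdoor paths from Cholesterol to Exercise:
  P1: Cholesterol <- BloodPressure -> BMI -> Exercise
  P2: Cholesterol <- BloodPressure -> Genotype -> SleepHours -> Exercise
  P3: Cholesterol <- BloodPressure -> Genotype -> Exercise
  P4: Cholesterol <- BloodPressure -> Exercise
  P5: Cholesterol <- BMI <- BloodPressure -> Genotype -> SleepHours -> Exercise
  P6: Cholesterol <- BMI <- BloodPressure -> Genotype -> Exercise
  P7: Cholesterol <- BMI <- BloodPressure -> Exercise
  P8: Cholesterol <- BMI -> Exercise
The empty set is not sufficient: P1 (Cholesterol <- BloodPressure -> BMI -> Exercise) has no collider blocking it and no conditioned non-collider, so it is open.
Try {BMI, BloodPressure}:
  P1: blocked at fork node BloodPressure ∈ conditioning set.
  P2: blocked at fork node BloodPressure ∈ conditioning set.
  P3: blocked at fork node BloodPressure ∈ conditioning set.
  P4: blocked at fork node BloodPressure ∈ conditioning set.
  P5: blocked at chain node BMI ∈ conditioning set.
  P6: blocked at chain node BMI ∈ conditioning set.
  P7: blocked at chain node BMI ∈ conditioning set.
  P8: blocked at fork node BMI ∈ conditioning set.
{BMI, BloodPressure} contains no descendant of Cholesterol and blocks every backdoor path.
Every element of {BMI, BloodPressure} is needed (dropping BMI leaves P8 open; dropping BloodPressure leaves P2 open), so no proper subset is valid.
Among all size-2 subsets of the eligible variables, only {BMI, BloodPressure} blocks every backdoor path, so it is the unique smallest valid adjustment set.

{BMI, BloodPressure}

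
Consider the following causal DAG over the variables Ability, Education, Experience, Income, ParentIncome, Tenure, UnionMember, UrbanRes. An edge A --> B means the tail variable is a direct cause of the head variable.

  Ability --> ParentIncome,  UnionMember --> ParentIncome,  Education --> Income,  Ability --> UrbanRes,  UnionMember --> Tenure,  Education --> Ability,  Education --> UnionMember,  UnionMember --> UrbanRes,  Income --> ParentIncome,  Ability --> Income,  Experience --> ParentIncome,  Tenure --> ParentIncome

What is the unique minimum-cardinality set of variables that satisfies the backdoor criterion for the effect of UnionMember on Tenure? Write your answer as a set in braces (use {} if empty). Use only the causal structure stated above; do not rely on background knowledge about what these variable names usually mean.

Variables eligible for adjustment (non-descendants of UnionMember, excluding UnionMember and Tenure): {Ability, Education, Experience, Income}.
Backdoor paths from UnionMember to Tenure:
  P1: UnionMember <- Education -> Ability -> Income -> ParentIncome <- Tenure
  P2: UnionMember <- Education -> Ability -> ParentIncome <- Tenure
  P3: UnionMember <- Education -> Income <- Ability -> ParentIncome <- Tenure
  P4: UnionMember <- Education -> Income -> ParentIncome <- Tenure
Each backdoor path contains an unconditioned collider, so every path is already blocked with the empty conditioning set:
  P1: blocked at collider ParentIncome (neither it nor any descendant is in the conditioning set).
  P2: blocked at collider ParentIncome (neither it nor any descendant is in the conditioning set).
  P3: blocked at collider Income (neither it nor any descendant is in the conditioning set).
  P4: blocked at collider ParentIncome (neither it nor any descendant is in the conditioning set).
The empty set is therefore the unique smallest valid set.

{}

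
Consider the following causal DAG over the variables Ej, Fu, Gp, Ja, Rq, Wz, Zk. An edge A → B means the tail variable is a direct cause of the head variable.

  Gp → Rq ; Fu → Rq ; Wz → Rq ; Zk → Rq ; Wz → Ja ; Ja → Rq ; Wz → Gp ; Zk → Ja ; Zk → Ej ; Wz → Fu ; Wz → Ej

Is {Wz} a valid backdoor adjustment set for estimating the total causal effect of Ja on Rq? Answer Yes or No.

Backdoor paths from Ja to Rq (paths whose first edge points into Ja):
  P1: Ja <- Zk -> Ej <- Wz -> Gp -> Rq
  P2: Ja <- Zk -> Ej <- Wz -> Fu -> Rq
  P3: Ja <- Zk -> Ej <- Wz -> Rq
  P4: Ja <- Zk -> Rq
  P5: Ja <- Wz -> Gp -> Rq
  P6: Ja <- Wz -> Ej <- Zk -> Rq
  P7: Ja <- Wz -> Fu -> Rq
  P8: Ja <- Wz -> Rq
Condition 1 (no descendant of Ja in the set): holds — descendants of Ja are {Rq}; none are in {Wz}.
Condition 2 (every backdoor path blocked by {Wz}):
  P1: blocked at collider Ej (neither it nor any descendant is in the conditioning set).
  P2: blocked at collider Ej (neither it nor any descendant is in the conditioning set).
  P3: blocked at collider Ej (neither it nor any descendant is in the conditioning set).
  P4: open — no interior node is in the conditioning set.
  P5: blocked at fork node Wz ∈ conditioning set.
  P6: blocked at fork node Wz ∈ conditioning set.
  P7: blocked at fork node Wz ∈ conditioning set.
  P8: blocked at fork node Wz ∈ conditioning set.
{Wz} does not satisfy the backdoor criterion.

No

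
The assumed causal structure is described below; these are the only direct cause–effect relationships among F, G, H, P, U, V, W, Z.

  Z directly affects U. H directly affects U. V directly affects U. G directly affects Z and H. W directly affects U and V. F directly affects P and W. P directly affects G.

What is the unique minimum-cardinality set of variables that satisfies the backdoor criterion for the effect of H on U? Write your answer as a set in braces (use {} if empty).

{G}

Variables eligible for adjustment (non-descendants of H, excluding H and U): {F, G, P, V, W, Z}.
Backdoor paths from H to U:
  P1: H <- G <- P <- F -> W -> V -> U
  P2: H <- G <- P <- F -> W -> U
  P3: H <- G -> Z -> U
The empty set is not sufficient: P1 (H <- G <- P <- F -> W -> V -> U) has no collider blocking it and no conditioned non-collider, so it is open.
Try {G}:
  P1: blocked at chain node G ∈ conditioning set.
  P2: blocked at chain node G ∈ conditioning set.
  P3: blocked at fork node G ∈ conditioning set.
{G} contains no descendant of H and blocks every backdoor path.
No other singleton works — e.g. {F} leaves P3 open — so {G} is the unique smallest valid adjustment set.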